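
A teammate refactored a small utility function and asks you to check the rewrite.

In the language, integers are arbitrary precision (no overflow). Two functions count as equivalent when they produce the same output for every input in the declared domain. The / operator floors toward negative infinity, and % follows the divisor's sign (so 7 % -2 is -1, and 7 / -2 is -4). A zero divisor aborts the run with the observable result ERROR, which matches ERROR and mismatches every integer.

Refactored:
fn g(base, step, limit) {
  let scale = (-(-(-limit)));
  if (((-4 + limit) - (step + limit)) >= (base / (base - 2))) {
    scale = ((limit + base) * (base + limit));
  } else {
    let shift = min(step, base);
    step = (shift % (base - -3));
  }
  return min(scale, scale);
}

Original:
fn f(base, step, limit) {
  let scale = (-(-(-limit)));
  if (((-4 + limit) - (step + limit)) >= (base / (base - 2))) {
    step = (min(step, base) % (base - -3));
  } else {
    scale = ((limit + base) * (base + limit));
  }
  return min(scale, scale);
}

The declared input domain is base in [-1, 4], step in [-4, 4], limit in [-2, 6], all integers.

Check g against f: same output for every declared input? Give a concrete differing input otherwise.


Take base=-1, step=-4, limit=-2.
f: scale := 2 | (((-4 + limit) - (step + limit)) >= (base / (base - 2))): true | step := 0 | result 2
g: scale := 2 | (((-4 + limit) - (step + limit)) >= (base / (base - 2))): true | scale := 9 | result 9
2 and 9 differ, so these are not the same function on this domain.
verdict: not equivalent; witness: base=-1, step=-4, limit=-2


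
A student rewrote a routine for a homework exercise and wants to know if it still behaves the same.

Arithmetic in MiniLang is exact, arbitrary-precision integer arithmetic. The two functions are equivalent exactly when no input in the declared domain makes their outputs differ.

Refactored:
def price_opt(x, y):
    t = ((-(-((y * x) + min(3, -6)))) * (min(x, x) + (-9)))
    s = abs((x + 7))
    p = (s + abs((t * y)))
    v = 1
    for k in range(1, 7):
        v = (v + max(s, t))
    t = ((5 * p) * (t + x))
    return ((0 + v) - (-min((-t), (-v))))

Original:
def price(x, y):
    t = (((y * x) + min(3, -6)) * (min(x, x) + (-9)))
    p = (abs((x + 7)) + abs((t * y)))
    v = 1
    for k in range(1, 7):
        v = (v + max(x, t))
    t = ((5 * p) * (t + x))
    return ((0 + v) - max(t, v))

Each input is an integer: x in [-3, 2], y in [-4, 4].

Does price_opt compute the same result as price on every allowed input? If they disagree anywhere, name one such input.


x=2, y=3 yields -77 from price but -35 from price_opt.
verdict: not equivalent; witness: x=2, y=3


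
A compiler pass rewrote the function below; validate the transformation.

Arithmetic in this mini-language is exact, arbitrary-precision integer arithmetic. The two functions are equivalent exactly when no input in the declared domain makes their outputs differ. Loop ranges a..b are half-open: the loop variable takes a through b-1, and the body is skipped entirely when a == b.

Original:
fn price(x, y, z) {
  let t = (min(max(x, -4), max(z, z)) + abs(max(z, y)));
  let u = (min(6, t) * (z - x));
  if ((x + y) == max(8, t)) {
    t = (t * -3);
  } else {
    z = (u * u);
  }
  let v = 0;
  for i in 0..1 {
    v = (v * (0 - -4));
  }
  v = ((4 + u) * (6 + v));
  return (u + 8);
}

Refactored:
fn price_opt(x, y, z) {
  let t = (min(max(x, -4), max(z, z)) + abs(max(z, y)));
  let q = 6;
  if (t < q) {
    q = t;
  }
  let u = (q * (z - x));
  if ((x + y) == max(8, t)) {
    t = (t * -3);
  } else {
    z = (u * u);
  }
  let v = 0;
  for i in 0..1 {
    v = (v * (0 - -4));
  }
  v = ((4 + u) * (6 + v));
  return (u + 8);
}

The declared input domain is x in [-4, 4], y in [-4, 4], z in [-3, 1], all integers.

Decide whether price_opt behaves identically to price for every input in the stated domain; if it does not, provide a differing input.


Side by side, the visible changes include: comparison usage differs, local variable names differ, branching structure differs, min/max/abs usage differs, statement counts differ.
One worked example (x=0, y=3, z=-3) — price: t := 0 | u := 0 | ((x + y) == max(8, t)): false | z := 0 | v := 0 | iter i=0: | v := 0 | v := 24 | result 8; price_opt: t := 0 | q := 6 | (t < q): true | q := 0 | u := 0 | ((x + y) == max(8, t)): false | z := 0 | v := 0 | iter i=0: | v := 0 | v := 24 | result 8; agreement on 8.
Checked all 405 inputs in the declared domain: the outputs agree on every one.
verdict: equivalent


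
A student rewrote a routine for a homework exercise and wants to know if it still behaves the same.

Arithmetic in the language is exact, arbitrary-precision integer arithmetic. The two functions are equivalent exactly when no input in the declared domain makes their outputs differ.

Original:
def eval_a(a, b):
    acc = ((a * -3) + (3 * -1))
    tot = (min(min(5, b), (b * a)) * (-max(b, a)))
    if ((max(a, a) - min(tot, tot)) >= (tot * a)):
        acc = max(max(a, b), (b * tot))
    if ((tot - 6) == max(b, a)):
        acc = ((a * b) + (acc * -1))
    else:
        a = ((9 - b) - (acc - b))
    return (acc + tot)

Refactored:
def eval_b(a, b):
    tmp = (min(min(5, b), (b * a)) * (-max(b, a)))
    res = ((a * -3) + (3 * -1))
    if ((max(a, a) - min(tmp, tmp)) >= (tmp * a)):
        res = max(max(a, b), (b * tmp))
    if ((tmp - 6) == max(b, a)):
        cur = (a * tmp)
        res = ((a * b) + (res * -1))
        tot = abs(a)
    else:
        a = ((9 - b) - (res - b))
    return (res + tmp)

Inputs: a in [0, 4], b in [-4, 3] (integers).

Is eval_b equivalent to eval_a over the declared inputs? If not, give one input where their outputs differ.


The two are interchangeable: local variable names differ, and arithmetic usage differs, and statement counts differ, and min/max/abs usage differs, and every declared input agrees.
One worked example (a=4, b=0) — eval_a: acc := -15 | tot := 0 | ((max(a, a) - min(tot, tot)) >= (tot * a)): true | acc := 4 | ((tot - 6) == max(b, a)): false | a := 5 | result 4; eval_b: tmp := 0 | res := -15 | ((max(a, a) - min(tmp, tmp)) >= (tmp * a)): true | res := 4 | ((tmp - 6) == max(b, a)): false | a := 5 | result 4; agreement on 4.
Across all 40 domain points the two functions coincide.
verdict: equivalent


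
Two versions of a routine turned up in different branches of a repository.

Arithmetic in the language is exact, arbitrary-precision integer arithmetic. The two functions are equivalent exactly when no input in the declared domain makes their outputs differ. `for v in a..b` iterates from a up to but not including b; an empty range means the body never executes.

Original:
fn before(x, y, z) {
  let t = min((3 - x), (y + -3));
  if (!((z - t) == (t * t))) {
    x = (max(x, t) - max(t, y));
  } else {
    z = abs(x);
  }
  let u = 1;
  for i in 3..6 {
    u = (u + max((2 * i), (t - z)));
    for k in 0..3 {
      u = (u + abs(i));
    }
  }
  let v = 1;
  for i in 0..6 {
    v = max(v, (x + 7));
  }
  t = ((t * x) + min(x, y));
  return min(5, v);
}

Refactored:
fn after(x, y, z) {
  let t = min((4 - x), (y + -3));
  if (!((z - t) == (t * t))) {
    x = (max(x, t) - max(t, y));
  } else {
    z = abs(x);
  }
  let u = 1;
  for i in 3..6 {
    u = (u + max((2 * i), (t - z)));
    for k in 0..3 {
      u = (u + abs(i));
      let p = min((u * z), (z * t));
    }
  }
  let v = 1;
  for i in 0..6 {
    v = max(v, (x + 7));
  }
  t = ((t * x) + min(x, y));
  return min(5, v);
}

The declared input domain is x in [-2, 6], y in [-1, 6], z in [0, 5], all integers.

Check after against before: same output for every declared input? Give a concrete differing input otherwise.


These are not equivalent — on x=1, y=6, z=0 the outputs split (3 vs 4).
before: t = 2; (!((z - t) == (t * t))) -> true; x = -4; u = 1; [i=3]; u = 7; [k=0]; u = 10; [k=1]; u = 13; [k=2]; u = 16; [i=4]; u = 24; [k=0]; u = 28; [k=1]; u = 32; [k=2]; u = 36; [i=5]; u = 46; [k=0]; u = 51; [k=1]; u = 56; [k=2]; u = 61; v = 1; [i=0]; v = 3; [i=1]; v = 3; [i=2]; v = 3; [i=3]; v = 3; [i=4]; v = 3; [i=5]; v = 3; t = -12; return 3
after: t = 3; (!((z - t) == (t * t))) -> true; x = -3; u = 1; [i=3]; u = 7; [k=0]; u = 10; p = 0; [k=1]; u = 13; p = 0; [k=2]; u = 16; p = 0; [i=4]; u = 24; [k=0]; u = 28; p = 0; [k=1]; u = 32; p = 0; [k=2]; u = 36; p = 0; [i=5]; u = 46; [k=0]; u = 51; p = 0; [k=1]; u = 56; p = 0; [k=2]; u = 61; p = 0; v = 1; [i=0]; v = 4; [i=1]; v = 4; [i=2]; v = 4; [i=3]; v = 4; [i=4]; v = 4; [i=5]; v = 4; t = -12; return 4
verdict: not equivalent; witness: x=1, y=6, z=0


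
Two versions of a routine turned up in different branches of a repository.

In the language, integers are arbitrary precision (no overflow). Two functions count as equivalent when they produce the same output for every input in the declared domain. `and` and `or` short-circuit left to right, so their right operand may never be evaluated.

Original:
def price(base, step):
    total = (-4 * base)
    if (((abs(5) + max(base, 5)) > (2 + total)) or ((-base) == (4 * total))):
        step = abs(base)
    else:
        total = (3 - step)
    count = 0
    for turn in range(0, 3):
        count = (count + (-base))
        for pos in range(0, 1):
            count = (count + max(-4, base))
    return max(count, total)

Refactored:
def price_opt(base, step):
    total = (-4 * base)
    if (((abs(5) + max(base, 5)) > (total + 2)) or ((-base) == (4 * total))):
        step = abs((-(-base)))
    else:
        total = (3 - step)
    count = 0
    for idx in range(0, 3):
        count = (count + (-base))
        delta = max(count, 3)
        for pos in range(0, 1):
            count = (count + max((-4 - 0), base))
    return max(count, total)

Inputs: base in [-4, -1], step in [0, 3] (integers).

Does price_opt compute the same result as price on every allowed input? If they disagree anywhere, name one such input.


The two versions differ — the changes include constant usage differs; also min/max/abs usage differs; also statement counts differ; also local variable names differ; also arithmetic usage differs.
Tracing base=-4, step=3: price: total becomes 16; next (((abs(5) + max(base, 5)) > (2 + total)) or ((-base) == (4 * total))) evaluates to false; next total becomes 0; next count becomes 0; next at turn=0:; next count becomes 4; next at pos=0:; next count becomes 0; next at turn=1:; next count becomes 4; next at pos=0:; next count becomes 0; next at turn=2:; next count becomes 4; next at pos=0:; next count becomes 0; next final value 0 | price_opt: total becomes 16; next (((abs(5) + max(base, 5)) > (total + 2)) or ((-base) == (4 * total))) evaluates to false; next total becomes 0; next count becomes 0; next at idx=0:; next count becomes 4; next delta becomes 4; next at pos=0:; next count becomes 0; next at idx=1:; next count becomes 4; next delta becomes 4; next at pos=0:; next count becomes 0; next at idx=2:; next count becomes 4; next delta becomes 4; next at pos=0:; next count becomes 0; next final value 0 — matching result 0.
Checked all 16 inputs in the declared domain: the outputs agree on every one.
verdict: equivalent


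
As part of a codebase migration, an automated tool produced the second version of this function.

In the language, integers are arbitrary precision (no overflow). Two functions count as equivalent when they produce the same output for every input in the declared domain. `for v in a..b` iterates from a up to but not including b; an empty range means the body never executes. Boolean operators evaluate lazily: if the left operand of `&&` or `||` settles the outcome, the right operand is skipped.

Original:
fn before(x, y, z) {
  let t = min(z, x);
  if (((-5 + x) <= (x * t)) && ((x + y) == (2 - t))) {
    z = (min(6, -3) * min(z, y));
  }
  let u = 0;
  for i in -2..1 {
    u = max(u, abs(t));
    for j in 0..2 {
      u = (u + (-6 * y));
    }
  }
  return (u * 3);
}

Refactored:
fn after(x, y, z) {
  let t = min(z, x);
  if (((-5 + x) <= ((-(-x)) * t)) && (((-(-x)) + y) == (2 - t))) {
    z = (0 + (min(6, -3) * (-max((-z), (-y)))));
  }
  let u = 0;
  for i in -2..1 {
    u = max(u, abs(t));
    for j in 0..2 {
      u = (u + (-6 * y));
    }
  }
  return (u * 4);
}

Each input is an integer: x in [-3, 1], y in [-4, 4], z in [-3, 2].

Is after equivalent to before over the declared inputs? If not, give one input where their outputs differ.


The rewrite breaks on x=-3, y=-4, z=-3, where the results are 441 and 588.
before: t=-3, then (((-5 + x) <= (x * t)) && ((x + y) == (2 - t))) is false, then u=0, then (i=-2), then u=3, then (j=0), then u=27, then (j=1), then u=51, then (i=-1), then u=51, then (j=0), then u=75, then (j=1), then u=99, then (i=0), then u=99, then (j=0), then u=123, then (j=1), then u=147, then returns 441
after: t=-3, then (((-5 + x) <= ((-(-x)) * t)) && (((-(-x)) + y) == (2 - t))) is false, then u=0, then (i=-2), then u=3, then (j=0), then u=27, then (j=1), then u=51, then (i=-1), then u=51, then (j=0), then u=75, then (j=1), then u=99, then (i=0), then u=99, then (j=0), then u=123, then (j=1), then u=147, then returns 588
verdict: not equivalent; witness: x=-3, y=-4, z=-3


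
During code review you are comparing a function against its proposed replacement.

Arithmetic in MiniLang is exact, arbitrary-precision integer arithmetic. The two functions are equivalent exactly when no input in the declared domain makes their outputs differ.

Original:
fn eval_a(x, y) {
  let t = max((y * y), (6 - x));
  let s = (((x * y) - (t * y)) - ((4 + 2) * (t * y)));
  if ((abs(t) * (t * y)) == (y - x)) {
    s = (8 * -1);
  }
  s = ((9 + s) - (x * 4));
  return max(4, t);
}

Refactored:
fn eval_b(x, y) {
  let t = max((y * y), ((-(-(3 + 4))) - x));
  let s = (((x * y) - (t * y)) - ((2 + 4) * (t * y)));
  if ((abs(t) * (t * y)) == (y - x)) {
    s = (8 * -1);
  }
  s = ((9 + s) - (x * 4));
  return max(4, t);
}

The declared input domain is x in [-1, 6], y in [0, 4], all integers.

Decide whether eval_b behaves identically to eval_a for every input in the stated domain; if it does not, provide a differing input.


x=-1, y=0 yields 7 from eval_a but 8 from eval_b.
verdict: not equivalent; witness: x=-1, y=0


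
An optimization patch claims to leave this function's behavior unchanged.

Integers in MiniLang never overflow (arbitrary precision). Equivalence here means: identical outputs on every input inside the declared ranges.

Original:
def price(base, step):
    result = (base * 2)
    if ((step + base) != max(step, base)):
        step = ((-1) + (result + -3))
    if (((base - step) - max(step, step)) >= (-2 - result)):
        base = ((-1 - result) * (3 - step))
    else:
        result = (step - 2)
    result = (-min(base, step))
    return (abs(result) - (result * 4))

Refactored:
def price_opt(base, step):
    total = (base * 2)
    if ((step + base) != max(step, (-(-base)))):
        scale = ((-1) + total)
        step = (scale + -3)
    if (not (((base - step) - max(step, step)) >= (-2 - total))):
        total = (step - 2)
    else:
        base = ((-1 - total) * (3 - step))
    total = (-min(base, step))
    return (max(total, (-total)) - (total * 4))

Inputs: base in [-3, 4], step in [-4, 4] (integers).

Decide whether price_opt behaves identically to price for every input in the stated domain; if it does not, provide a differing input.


Equivalent — the differences include statement counts differ, boolean connective usage differs, min/max/abs usage differs, local variable names differ, yet no declared input distinguishes the two.
Spot check at base=2, step=-2 — price: result=4, then ((step + base) != max(step, base)) is true, then step=0, then (((base - step) - max(step, step)) >= (-2 - result)) is true, then base=-15, then result=15, then returns -45. price_opt: total=4, then ((step + base) != max(step, (-(-base)))) is true, then scale=3, then step=0, then (not (((base - step) - max(step, step)) >= (-2 - total))) is false, then base=-15, then total=15, then returns -45. Both give -45.
Every one of the 72 inputs gives matching results.
verdict: equivalent


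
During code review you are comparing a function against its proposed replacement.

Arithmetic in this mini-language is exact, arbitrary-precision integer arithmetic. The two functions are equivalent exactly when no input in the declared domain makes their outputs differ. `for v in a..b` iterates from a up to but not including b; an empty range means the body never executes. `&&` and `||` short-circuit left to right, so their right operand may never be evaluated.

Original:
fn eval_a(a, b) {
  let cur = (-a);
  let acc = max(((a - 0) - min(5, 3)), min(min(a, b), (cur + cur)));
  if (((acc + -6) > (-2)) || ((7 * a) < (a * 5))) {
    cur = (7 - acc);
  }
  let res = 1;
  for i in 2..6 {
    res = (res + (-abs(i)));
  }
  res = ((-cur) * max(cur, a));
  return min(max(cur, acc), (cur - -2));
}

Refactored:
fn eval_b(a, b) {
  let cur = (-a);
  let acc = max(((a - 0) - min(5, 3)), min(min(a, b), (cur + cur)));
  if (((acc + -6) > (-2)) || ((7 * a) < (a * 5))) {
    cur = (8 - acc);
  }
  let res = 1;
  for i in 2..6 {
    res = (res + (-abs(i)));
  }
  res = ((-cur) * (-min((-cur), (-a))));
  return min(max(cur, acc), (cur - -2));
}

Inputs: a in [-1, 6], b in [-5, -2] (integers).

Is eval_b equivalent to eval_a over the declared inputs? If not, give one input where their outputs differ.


Not equivalent: a=-1, b=-5 separates them (11 vs 12).
eval_a: cur := 1 | acc := -4 | (((acc + -6) > (-2)) || ((7 * a) < (a * 5))): true | cur := 11 | res := 1 | iter i=2: | res := -1 | iter i=3: | res := -4 | iter i=4: | res := -8 | iter i=5: | res := -13 | res := -121 | result 11
eval_b: cur := 1 | acc := -4 | (((acc + -6) > (-2)) || ((7 * a) < (a * 5))): true | cur := 12 | res := 1 | iter i=2: | res := -1 | iter i=3: | res := -4 | iter i=4: | res := -8 | iter i=5: | res := -13 | res := -144 | result 12
verdict: not equivalent; witness: a=-1, b=-5


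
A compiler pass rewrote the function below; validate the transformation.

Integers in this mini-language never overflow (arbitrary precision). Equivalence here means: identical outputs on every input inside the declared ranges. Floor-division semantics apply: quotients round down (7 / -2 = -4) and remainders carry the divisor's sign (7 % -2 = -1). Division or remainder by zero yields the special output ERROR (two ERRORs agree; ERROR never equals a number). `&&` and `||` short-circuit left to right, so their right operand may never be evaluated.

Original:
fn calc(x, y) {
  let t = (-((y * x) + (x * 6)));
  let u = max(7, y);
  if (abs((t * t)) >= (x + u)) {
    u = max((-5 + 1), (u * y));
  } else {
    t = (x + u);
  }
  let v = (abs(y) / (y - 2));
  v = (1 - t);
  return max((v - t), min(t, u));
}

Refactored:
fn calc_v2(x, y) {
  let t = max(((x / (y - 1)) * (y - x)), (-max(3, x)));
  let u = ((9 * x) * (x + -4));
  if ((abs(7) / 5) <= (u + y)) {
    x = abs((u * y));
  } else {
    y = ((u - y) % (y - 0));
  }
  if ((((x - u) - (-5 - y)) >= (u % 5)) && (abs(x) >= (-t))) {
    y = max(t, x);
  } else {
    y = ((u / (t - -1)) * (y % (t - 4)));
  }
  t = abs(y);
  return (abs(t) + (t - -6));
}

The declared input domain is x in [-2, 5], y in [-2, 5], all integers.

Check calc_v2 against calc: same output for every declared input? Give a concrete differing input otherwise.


The rewrite breaks on x=-2, y=-2, where the results are -4 and 438.
calc: t becomes 8; next u becomes 7; next (abs((t * t)) >= (x + u)) evaluates to true; next u becomes -4; next v becomes -1; next v becomes -7; next final value -4
calc_v2: t becomes 0; next u becomes 108; next ((abs(7) / 5) <= (u + y)) evaluates to true; next x becomes 216; next ((((x - u) - (-5 - y)) >= (u % 5)) && (abs(x) >= (-t))) evaluates to true; next y becomes 216; next t becomes 216; next final value 438
verdict: not equivalent; witness: x=-2, y=-2


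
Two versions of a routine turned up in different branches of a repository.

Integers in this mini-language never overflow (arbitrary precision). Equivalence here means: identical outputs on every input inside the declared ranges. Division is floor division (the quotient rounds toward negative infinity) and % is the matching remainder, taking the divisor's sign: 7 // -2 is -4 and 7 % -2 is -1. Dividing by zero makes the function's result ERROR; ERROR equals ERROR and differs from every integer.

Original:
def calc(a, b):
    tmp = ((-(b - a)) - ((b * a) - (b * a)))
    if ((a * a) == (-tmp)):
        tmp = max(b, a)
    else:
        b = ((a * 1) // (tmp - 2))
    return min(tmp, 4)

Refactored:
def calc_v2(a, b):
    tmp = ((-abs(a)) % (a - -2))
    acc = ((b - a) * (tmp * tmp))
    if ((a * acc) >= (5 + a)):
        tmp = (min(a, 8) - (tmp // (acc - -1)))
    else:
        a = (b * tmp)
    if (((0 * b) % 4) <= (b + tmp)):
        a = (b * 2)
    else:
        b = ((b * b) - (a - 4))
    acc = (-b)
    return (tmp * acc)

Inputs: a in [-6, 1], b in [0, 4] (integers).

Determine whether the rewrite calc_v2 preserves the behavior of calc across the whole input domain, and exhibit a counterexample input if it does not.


Not equivalent: a=-6, b=0 separates them (-6 vs 8).
calc: tmp becomes -6; next ((a * a) == (-tmp)) evaluates to false; next b becomes 0; next final value -6
calc_v2: tmp becomes -2; next acc becomes 24; next ((a * acc) >= (5 + a)) evaluates to false; next a becomes 0; next (((0 * b) % 4) <= (b + tmp)) evaluates to false; next b becomes 4; next acc becomes -4; next final value 8
verdict: not equivalent; witness: a=-6, b=0


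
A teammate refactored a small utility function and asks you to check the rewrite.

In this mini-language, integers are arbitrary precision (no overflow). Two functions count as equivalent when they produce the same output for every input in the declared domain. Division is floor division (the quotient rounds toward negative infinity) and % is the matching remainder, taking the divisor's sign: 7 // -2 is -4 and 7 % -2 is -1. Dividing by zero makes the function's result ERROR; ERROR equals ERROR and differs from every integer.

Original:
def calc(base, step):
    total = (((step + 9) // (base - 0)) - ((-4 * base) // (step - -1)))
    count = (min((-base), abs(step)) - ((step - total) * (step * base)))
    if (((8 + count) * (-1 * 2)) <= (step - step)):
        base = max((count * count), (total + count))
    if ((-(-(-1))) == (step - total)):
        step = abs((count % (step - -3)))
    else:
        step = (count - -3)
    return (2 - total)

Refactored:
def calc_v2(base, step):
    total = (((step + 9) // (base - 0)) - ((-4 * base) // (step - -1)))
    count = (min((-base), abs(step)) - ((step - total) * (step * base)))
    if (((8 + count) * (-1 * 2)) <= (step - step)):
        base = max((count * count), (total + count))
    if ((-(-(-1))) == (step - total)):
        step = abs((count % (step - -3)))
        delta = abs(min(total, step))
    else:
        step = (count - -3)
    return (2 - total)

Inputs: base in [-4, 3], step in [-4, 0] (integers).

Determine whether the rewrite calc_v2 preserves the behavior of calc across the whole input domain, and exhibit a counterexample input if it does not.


Behavior is preserved: although local variable names differ, plus statement counts differ, plus min/max/abs usage differs, the outputs never diverge.
One worked example (base=-1, step=-4) — calc: total becomes -3; next count becomes 5; next (((8 + count) * (-1 * 2)) <= (step - step)) evaluates to true; next base becomes 25; next ((-(-(-1))) == (step - total)) evaluates to true; next step becomes 0; next final value 5; calc_v2: total becomes -3; next count becomes 5; next (((8 + count) * (-1 * 2)) <= (step - step)) evaluates to true; next base becomes 25; next ((-(-(-1))) == (step - total)) evaluates to true; next step becomes 0; next delta becomes 3; next final value 5; agreement on 5.
Across all 40 domain points the two functions coincide.
verdict: equivalent


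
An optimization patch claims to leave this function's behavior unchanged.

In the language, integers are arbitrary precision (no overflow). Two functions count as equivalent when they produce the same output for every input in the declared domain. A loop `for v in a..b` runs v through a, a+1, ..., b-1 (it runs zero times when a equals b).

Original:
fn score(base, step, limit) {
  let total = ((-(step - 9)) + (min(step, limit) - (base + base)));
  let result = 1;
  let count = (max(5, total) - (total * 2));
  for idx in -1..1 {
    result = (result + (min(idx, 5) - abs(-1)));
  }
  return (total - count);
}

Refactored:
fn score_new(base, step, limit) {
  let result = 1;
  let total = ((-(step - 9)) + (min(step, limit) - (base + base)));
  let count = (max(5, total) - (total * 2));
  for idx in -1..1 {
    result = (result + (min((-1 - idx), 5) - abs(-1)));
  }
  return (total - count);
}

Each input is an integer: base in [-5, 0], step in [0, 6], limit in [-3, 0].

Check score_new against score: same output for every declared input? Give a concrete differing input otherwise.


The two are interchangeable: constant usage differs; and arithmetic usage differs, and every declared input agrees.
Tracing base=0, step=6, limit=-1: score: total := 2 | result := 1 | count := 1 | iter idx=-1: | result := -1 | iter idx=0: | result := -2 | result 1 | score_new: result := 1 | total := 2 | count := 1 | iter idx=-1: | result := 0 | iter idx=0: | result := -2 | result 1 — matching result 1.
Every one of the 168 inputs gives matching results.
verdict: equivalent


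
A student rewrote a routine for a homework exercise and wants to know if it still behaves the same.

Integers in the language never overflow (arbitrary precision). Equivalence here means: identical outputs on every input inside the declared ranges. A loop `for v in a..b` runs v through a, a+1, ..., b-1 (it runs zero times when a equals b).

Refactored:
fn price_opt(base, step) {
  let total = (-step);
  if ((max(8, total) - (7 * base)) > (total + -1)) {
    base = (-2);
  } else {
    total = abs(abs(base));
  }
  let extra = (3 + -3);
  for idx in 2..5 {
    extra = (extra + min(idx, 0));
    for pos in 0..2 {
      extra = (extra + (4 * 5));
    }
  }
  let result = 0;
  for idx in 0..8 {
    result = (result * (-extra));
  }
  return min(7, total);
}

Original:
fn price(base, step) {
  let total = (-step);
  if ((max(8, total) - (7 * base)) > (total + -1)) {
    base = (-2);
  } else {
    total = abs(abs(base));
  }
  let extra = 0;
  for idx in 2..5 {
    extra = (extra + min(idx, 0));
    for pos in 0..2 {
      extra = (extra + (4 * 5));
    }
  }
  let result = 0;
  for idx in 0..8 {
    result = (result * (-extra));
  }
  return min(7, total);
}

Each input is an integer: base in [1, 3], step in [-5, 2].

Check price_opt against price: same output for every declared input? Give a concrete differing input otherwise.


Equivalent — the differences include arithmetic usage differs; and constant usage differs, yet no declared input distinguishes the two.
As a probe, take base=1, step=-5: price runs total=5, then ((max(8, total) - (7 * base)) > (total + -1)) is false, then total=1, then extra=0, then (idx=2), then extra=0, then (pos=0), then extra=20, then (pos=1), then extra=40, then (idx=3), then extra=40, then (pos=0), then extra=60, then (pos=1), then extra=80, then (idx=4), then extra=80, then (pos=0), then extra=100, then (pos=1), then extra=120, then result=0, then (idx=0), then result=0, then (idx=1), then result=0, then (idx=2), then result=0, then (idx=3), then result=0, then (idx=4), then result=0, then (idx=5), then result=0, then (idx=6), then result=0, then (idx=7), then result=0, then returns 1; price_opt runs total=5, then ((max(8, total) - (7 * base)) > (total + -1)) is false, then total=1, then extra=0, then (idx=2), then extra=0, then (pos=0), then extra=20, then (pos=1), then extra=40, then (idx=3), then extra=40, then (pos=0), then extra=60, then (pos=1), then extra=80, then (idx=4), then extra=80, then (pos=0), then extra=100, then (pos=1), then extra=120, then result=0, then (idx=0), then result=0, then (idx=1), then result=0, then (idx=2), then result=0, then (idx=3), then result=0, then (idx=4), then result=0, then (idx=5), then result=0, then (idx=6), then result=0, then (idx=7), then result=0, then returns 1; both end at 1.
Across all 24 domain points the two functions coincide.
verdict: equivalent


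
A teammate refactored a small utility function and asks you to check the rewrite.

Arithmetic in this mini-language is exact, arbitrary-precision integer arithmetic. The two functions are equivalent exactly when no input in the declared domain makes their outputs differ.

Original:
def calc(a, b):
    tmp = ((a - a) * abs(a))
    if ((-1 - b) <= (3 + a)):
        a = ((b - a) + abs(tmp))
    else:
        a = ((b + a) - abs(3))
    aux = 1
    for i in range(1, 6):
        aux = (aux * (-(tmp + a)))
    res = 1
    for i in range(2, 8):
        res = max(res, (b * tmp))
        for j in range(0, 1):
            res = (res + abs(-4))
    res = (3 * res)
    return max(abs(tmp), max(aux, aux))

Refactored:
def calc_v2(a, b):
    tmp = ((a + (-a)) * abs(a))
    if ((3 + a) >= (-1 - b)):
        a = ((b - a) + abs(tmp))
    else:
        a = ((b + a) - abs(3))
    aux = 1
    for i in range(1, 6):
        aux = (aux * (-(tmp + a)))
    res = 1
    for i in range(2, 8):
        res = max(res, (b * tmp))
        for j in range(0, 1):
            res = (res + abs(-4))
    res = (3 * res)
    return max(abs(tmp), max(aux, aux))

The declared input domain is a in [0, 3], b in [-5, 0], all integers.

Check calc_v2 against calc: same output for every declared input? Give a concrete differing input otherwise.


This is a faithful refactor — comparison usage differs; also arithmetic usage differs, but the computed results match everywhere.
Spot check at a=3, b=-4 — calc: tmp=0, then ((-1 - b) <= (3 + a)) is true, then a=-7, then aux=1, then (i=1), then aux=7, then (i=2), then aux=49, then (i=3), then aux=343, then (i=4), then aux=2401, then (i=5), then aux=16807, then res=1, then (i=2), then res=1, then (j=0), then res=5, then (i=3), then res=5, then (j=0), then res=9, then (i=4), then res=9, then (j=0), then res=13, then (i=5), then res=13, then (j=0), then res=17, then (i=6), then res=17, then (j=0), then res=21, then (i=7), then res=21, then (j=0), then res=25, then res=75, then returns 16807. calc_v2: tmp=0, then ((3 + a) >= (-1 - b)) is true, then a=-7, then aux=1, then (i=1), then aux=7, then (i=2), then aux=49, then (i=3), then aux=343, then (i=4), then aux=2401, then (i=5), then aux=16807, then res=1, then (i=2), then res=1, then (j=0), then res=5, then (i=3), then res=5, then (j=0), then res=9, then (i=4), then res=9, then (j=0), then res=13, then (i=5), then res=13, then (j=0), then res=17, then (i=6), then res=17, then (j=0), then res=21, then (i=7), then res=21, then (j=0), then res=25, then res=75, then returns 16807. Both give 16807.
Sweeping the whole domain (24 inputs) finds no disagreement.
verdict: equivalent


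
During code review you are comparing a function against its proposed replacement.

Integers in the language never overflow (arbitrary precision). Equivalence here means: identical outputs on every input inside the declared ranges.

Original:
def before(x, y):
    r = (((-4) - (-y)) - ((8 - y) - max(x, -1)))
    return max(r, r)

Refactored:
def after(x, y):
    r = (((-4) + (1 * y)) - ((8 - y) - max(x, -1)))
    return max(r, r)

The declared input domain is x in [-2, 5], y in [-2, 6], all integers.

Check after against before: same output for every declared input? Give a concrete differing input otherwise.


The two are interchangeable: constant usage differs, plus arithmetic usage differs, and every declared input agrees.
One worked example (x=1, y=6) — before: r = 1; return 1; after: r = 1; return 1; agreement on 1.
Across all 72 domain points the two functions coincide.
verdict: equivalent


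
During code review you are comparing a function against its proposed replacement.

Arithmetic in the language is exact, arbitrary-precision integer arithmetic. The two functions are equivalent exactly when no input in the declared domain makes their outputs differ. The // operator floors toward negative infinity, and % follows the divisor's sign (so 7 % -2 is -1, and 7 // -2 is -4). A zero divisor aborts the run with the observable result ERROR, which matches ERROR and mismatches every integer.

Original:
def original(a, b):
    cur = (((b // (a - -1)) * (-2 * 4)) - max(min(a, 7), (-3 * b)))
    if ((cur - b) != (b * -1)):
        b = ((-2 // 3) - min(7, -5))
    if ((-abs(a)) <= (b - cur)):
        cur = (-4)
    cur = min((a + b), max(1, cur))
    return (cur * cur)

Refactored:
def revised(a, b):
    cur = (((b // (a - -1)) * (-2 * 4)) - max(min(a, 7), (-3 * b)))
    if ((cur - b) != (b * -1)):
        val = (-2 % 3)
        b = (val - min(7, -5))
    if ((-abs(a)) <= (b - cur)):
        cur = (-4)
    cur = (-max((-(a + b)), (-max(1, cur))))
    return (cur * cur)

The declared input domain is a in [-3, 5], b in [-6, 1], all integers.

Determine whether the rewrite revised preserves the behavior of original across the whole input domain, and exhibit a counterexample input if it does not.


Run the pair on a=-3, b=1.
original: cur=11, then ((cur - b) != (b * -1)) is true, then b=4, then ((-abs(a)) <= (b - cur)) is false, then cur=1, then returns 1
revised: cur=11, then ((cur - b) != (b * -1)) is true, then val=1, then b=6, then ((-abs(a)) <= (b - cur)) is false, then cur=3, then returns 9
1 and 9 differ, so these are not the same function on this domain.
verdict: not equivalent; witness: a=-3, b=1


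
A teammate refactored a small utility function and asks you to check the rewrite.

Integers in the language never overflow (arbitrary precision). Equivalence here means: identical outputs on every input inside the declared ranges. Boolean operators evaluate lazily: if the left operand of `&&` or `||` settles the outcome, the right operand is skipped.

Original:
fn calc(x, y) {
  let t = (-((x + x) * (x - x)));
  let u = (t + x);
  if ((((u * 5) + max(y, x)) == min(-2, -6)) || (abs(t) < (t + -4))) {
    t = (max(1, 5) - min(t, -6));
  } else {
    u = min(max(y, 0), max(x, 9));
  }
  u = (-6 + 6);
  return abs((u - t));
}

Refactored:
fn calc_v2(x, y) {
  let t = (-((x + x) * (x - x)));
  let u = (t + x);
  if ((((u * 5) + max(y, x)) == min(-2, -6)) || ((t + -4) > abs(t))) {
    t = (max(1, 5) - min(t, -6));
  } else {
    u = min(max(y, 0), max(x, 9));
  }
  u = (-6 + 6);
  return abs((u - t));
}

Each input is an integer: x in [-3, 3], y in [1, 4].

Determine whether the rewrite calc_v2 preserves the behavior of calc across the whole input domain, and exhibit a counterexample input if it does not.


Equivalent — the differences include comparison usage differs, yet no declared input distinguishes the two.
One worked example (x=-2, y=4) — calc: t = 0; u = -2; ((((u * 5) + max(y, x)) == min(-2, -6)) || (abs(t) < (t + -4))) -> true; t = 11; u = 0; return 11; calc_v2: t = 0; u = -2; ((((u * 5) + max(y, x)) == min(-2, -6)) || ((t + -4) > abs(t))) -> true; t = 11; u = 0; return 11; agreement on 11.
Sweeping the whole domain (28 inputs) finds no disagreement.
verdict: equivalent


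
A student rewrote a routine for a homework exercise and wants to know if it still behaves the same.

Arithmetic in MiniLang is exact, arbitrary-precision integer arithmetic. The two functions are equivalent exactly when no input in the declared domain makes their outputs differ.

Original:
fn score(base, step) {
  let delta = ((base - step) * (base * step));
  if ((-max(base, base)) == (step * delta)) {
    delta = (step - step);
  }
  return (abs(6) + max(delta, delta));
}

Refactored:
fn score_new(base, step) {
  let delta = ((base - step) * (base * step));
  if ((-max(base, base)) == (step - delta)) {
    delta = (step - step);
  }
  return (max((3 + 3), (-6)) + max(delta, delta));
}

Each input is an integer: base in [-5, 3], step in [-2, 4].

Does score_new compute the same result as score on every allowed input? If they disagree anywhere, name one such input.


These are not equivalent — on base=-2, step=-1 the outputs split (6 vs 4).
score: delta := -2 | ((-max(base, base)) == (step * delta)): true | delta := 0 | result 6
score_new: delta := -2 | ((-max(base, base)) == (step - delta)): false | result 4
verdict: not equivalent; witness: base=-2, step=-1


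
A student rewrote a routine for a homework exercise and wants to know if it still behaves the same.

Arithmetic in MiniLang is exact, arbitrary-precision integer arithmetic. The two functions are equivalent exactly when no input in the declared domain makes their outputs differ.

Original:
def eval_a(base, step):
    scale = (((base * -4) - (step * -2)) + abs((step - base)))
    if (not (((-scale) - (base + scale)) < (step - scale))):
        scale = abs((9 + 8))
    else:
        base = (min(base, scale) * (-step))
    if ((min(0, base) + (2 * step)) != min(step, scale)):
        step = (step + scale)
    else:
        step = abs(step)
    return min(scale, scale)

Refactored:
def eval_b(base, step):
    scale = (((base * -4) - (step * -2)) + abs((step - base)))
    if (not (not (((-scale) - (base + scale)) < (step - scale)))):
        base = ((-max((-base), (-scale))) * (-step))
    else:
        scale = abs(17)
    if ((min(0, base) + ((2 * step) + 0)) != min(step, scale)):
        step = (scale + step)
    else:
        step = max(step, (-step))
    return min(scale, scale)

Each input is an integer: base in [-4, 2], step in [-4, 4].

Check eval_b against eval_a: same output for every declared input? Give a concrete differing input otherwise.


Comparing the listings, the differences include: constant usage differs; min/max/abs usage differs; boolean connective usage differs.
One worked example (base=-3, step=-1) — eval_a: scale=12, then (not (((-scale) - (base + scale)) < (step - scale))) is false, then base=-3, then ((min(0, base) + (2 * step)) != min(step, scale)) is true, then step=11, then returns 12; eval_b: scale=12, then (not (not (((-scale) - (base + scale)) < (step - scale)))) is true, then base=-3, then ((min(0, base) + ((2 * step) + 0)) != min(step, scale)) is true, then step=11, then returns 12; agreement on 12.
Sweeping the whole domain (63 inputs) finds no disagreement.
verdict: equivalent


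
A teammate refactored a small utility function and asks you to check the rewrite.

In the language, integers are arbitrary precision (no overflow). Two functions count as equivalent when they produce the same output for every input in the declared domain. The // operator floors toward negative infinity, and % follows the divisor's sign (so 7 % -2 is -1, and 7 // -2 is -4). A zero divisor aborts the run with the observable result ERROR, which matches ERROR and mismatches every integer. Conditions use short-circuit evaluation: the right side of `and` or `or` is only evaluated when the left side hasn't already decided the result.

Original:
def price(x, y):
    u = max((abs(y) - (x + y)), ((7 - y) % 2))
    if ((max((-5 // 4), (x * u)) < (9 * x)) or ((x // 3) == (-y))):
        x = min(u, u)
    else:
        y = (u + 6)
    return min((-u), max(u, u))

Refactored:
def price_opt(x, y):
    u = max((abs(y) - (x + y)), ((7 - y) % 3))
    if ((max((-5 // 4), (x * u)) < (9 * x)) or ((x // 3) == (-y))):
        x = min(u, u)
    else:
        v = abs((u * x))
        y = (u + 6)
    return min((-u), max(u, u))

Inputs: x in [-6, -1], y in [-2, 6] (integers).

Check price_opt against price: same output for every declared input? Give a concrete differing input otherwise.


At x=-1, y=2: price gives -1, price_opt gives -2.
verdict: not equivalent; witness: x=-1, y=2


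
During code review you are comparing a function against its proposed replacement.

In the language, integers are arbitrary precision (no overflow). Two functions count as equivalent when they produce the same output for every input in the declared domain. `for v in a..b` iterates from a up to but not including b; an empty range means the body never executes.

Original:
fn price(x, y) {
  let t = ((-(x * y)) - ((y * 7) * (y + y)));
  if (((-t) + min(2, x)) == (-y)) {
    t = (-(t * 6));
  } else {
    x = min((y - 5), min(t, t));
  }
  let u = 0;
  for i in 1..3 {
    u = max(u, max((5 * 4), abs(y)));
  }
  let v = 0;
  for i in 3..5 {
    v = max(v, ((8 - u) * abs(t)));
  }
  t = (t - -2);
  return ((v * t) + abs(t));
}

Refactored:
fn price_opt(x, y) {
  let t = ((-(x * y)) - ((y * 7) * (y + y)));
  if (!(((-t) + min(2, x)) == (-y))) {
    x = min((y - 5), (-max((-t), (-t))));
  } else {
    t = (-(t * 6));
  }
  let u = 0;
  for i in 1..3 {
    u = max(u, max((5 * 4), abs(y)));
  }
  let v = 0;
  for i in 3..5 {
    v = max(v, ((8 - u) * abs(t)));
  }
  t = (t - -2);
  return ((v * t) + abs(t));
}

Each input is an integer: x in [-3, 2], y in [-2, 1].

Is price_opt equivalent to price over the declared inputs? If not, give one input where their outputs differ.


Behavior is preserved: although boolean connective usage differs, plus min/max/abs usage differs, the outputs never diverge.
Tracing x=1, y=1: price: t becomes -15; next (((-t) + min(2, x)) == (-y)) evaluates to false; next x becomes -15; next u becomes 0; next at i=1:; next u becomes 20; next at i=2:; next u becomes 20; next v becomes 0; next at i=3:; next v becomes 0; next at i=4:; next v becomes 0; next t becomes -13; next final value 13 | price_opt: t becomes -15; next (!(((-t) + min(2, x)) == (-y))) evaluates to true; next x becomes -15; next u becomes 0; next at i=1:; next u becomes 20; next at i=2:; next u becomes 20; next v becomes 0; next at i=3:; next v becomes 0; next at i=4:; next v becomes 0; next t becomes -13; next final value 13 — matching result 13.
Sweeping the whole domain (24 inputs) finds no disagreement.
verdict: equivalent
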